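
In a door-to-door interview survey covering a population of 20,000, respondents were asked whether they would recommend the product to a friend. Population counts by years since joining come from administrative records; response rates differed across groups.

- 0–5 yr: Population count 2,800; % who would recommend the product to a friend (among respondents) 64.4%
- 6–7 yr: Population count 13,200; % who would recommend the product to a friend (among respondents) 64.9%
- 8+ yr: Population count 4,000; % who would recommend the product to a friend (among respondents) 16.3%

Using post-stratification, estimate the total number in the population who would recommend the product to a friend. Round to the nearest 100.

11,000

Estimated count per cell = population count × respondent percentage:
  0–5 yr: 2,800 × 64.4% = 1803.2
  6–7 yr: 13,200 × 64.9% = 8566.8
  8+ yr: 4,000 × 16.3% = 652
Estimated total = 11,022 → 11,000.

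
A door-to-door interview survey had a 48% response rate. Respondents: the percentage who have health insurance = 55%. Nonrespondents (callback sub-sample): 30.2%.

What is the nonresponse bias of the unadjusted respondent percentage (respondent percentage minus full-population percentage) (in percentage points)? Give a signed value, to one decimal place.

+12.9 percentage points

Nonresponse fraction = 1 − 0.48 = 0.52.
Bias = (nonresponse fraction) × (respondent percentage − nonrespondent percentage)
     = 0.52 × (55 − 30.2) = 0.52 × 24.8 = 12.896.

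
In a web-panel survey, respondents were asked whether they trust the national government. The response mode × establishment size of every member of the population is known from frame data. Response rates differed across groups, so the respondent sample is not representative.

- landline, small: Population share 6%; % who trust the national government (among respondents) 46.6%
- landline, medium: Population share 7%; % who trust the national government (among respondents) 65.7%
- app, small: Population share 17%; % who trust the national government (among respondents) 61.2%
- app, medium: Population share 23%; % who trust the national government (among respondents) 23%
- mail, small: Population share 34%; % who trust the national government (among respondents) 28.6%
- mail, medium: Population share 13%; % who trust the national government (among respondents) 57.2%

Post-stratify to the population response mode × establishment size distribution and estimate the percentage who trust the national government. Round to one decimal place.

Post-stratification weights by population share, not respondent share:
  landline, small: 0.06 × 46.6 = 2.796
  landline, medium: 0.07 × 65.7 = 4.599
  app, small: 0.17 × 61.2 = 10.404
  app, medium: 0.23 × 23 = 5.29
  mail, small: 0.34 × 28.6 = 9.724
  mail, medium: 0.13 × 57.2 = 7.436
Post-stratified estimate = 40.249 → 40.2%.

40.2%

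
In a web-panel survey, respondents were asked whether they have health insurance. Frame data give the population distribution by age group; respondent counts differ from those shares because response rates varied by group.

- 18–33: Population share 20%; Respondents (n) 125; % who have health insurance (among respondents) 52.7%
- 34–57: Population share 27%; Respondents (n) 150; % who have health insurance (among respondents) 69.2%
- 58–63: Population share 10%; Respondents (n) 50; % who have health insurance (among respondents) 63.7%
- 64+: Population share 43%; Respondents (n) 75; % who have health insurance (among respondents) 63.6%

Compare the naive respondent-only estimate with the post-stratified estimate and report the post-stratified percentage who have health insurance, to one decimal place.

62.9%

Without adjustment, the pooled respondent share is:
  (125/400)×52.7 + (150/400)×69.2 + (50/400)×63.7 + (75/400)×63.6 = 62.3062%
Reweighting by population age group shares:
  0.2×52.7 + 0.27×69.2 + 0.1×63.7 + 0.43×63.6 = 62.942%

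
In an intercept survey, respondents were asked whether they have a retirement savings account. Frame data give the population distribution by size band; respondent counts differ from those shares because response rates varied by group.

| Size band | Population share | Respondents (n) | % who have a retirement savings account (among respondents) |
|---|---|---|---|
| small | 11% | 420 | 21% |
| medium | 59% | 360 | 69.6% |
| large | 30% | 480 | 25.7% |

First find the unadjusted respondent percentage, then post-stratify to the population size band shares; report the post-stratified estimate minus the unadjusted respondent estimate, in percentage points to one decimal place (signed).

Naive respondent-only estimate (weights = respondent counts):
  (420/1260)×21 + (360/1260)×69.6 + (480/1260)×25.7 = 36.6762%
Post-stratifying to population shares instead:
  0.11×21 + 0.59×69.6 + 0.3×25.7 = 51.084%
Difference = 51.084 − 36.6762 = 14.4078 pp.

+14.4 percentage points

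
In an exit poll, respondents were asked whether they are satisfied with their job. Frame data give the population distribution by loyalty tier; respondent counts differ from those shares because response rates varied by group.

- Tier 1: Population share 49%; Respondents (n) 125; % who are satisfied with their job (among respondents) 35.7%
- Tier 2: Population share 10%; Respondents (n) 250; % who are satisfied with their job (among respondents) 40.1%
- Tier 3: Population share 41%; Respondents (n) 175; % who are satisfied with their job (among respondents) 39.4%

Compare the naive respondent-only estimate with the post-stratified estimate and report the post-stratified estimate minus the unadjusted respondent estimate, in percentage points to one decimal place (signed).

-1.2 percentage points

Naive respondent-only estimate (weights = respondent counts):
  (125/550)×35.7 + (250/550)×40.1 + (175/550)×39.4 = 38.8773%
Post-stratifying to population shares instead:
  0.49×35.7 + 0.1×40.1 + 0.41×39.4 = 37.657%
Difference = 37.657 − 38.8773 = -1.2203 pp.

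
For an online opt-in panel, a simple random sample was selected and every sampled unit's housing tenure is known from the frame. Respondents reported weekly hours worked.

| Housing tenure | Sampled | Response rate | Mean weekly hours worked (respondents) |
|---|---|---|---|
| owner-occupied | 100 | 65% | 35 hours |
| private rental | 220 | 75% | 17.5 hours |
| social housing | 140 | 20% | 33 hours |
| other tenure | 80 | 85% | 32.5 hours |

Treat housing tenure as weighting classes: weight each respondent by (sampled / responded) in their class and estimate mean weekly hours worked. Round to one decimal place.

Each respondent's weight = sampled/responded in their class; summing within a class gives n_sampled, so:
  owner-occupied: 100 × 35 = 3500
  private rental: 220 × 17.5 = 3850
  social housing: 140 × 33 = 4620
  other tenure: 80 × 32.5 = 2600
Adjusted estimate = 14,570 / 540 = 26.9815 → 27.0.

27.0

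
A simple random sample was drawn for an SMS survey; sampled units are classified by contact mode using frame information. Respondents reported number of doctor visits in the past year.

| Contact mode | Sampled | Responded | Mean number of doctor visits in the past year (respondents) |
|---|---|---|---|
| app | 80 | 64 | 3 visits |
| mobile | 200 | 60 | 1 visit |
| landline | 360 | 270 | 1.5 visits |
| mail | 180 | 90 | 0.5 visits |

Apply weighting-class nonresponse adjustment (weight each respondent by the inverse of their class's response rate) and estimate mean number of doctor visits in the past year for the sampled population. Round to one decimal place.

Response rates by class: app 64/80 = 80%, mobile 60/200 = 30%, landline 270/360 = 75%, mail 90/180 = 50%.
Inverse-response-rate weighting restores each class to its sampled count, so class totals weight by n_sampled:
  app: 80 × 3 = 240
  mobile: 200 × 1 = 200
  landline: 360 × 1.5 = 540
  mail: 180 × 0.5 = 90
Adjusted estimate = 1070 / 820 = 1.30488 → 1.3.

1.3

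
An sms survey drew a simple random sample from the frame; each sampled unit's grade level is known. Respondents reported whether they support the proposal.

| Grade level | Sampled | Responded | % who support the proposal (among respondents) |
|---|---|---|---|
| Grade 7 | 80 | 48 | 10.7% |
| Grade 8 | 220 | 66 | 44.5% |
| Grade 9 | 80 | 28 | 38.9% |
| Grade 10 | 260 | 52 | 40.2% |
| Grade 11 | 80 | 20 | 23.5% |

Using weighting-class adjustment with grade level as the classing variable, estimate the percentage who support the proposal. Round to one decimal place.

Response rates by class: Grade 7 48/80 = 60%, Grade 8 66/220 = 30%, Grade 9 28/80 = 35%, Grade 10 52/260 = 20%, Grade 11 20/80 = 25%.
With weight = n_sampled/n_responded per class, the weighted class total is n_sampled:
  Grade 7: 80 × 10.7 = 856
  Grade 8: 220 × 44.5 = 9790
  Grade 9: 80 × 38.9 = 3112
  Grade 10: 260 × 40.2 = 10,452
  Grade 11: 80 × 23.5 = 1880
Adjusted estimate = 26,090 / 720 = 36.2361 → 36.2%.

36.2%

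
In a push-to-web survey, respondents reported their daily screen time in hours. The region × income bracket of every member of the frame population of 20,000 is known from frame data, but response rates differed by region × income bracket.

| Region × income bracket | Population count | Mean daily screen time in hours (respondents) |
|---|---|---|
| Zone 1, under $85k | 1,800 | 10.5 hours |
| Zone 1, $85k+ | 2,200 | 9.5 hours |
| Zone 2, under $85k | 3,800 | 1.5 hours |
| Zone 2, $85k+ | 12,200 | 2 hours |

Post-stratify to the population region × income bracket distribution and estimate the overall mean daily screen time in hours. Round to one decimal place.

3.5

Post-stratification weights by population share, not respondent share:
  Zone 1, under $85k: (1,800/20,000) × 10.5 = 0.945
  Zone 1, $85k+: (2,200/20,000) × 9.5 = 1.045
  Zone 2, under $85k: (3,800/20,000) × 1.5 = 0.285
  Zone 2, $85k+: (12,200/20,000) × 2 = 1.22
Post-stratified estimate = 3.495 → 3.5.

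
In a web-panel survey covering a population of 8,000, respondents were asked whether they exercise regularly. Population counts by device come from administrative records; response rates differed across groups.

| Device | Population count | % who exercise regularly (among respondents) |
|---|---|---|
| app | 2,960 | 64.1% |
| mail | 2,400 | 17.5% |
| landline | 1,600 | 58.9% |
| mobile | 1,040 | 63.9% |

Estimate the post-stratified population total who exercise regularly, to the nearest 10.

3,920

Apply each group's respondent rate to its population count:
  app: 2,960 × 64.1% = 1897.36
  mail: 2,400 × 17.5% = 420
  landline: 1,600 × 58.9% = 942.4
  mobile: 1,040 × 63.9% = 664.56
Estimated total = 3924.32 → 3,920.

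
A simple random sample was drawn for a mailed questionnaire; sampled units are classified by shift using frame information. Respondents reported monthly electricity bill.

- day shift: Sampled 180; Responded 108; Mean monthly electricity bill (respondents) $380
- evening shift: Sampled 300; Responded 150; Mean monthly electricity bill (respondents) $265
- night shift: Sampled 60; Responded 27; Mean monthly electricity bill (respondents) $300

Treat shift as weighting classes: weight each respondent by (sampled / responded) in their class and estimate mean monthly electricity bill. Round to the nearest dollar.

$307

Response rates by class: day shift 108/180 = 60%, evening shift 150/300 = 50%, night shift 27/60 = 45%.
Inverse-response-rate weighting restores each class to its sampled count, so class totals weight by n_sampled:
  day shift: 180 × 380 = 68,400
  evening shift: 300 × 265 = 79,500
  night shift: 60 × 300 = 18,000
Adjusted estimate = 165,900 / 540 = 307.222 → $307.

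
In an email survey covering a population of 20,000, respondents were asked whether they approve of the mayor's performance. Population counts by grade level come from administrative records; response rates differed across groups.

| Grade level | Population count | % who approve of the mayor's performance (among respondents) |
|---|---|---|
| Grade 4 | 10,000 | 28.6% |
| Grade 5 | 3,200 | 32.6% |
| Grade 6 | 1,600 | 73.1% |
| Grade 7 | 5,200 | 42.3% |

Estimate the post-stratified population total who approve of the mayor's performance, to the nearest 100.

7,300

Apply each group's respondent rate to its population count:
  Grade 4: 10,000 × 28.6% = 2860
  Grade 5: 3,200 × 32.6% = 1043.2
  Grade 6: 1,600 × 73.1% = 1169.6
  Grade 7: 5,200 × 42.3% = 2199.6
Estimated total = 7272.4 → 7,300.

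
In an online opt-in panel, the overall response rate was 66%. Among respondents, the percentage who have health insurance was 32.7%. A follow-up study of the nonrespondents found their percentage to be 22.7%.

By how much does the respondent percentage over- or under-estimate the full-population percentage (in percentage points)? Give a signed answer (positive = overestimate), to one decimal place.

Nonresponse fraction = 1 − 0.66 = 0.34.
Bias = (nonresponse fraction) × (respondent percentage − nonrespondent percentage)
     = 0.34 × (32.7 − 22.7) = 0.34 × 10 = 3.4.

+3.4 percentage points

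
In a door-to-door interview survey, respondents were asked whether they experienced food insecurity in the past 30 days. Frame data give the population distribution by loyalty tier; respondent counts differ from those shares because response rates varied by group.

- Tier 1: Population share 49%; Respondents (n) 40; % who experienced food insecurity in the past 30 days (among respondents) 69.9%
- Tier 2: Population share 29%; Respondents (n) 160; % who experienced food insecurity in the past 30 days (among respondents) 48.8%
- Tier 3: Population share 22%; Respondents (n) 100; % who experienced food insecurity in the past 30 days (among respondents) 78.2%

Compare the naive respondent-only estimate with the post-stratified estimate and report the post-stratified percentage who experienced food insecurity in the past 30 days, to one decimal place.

Naive respondent-only estimate (weights = respondent counts):
  (40/300)×69.9 + (160/300)×48.8 + (100/300)×78.2 = 61.4133%
Post-stratified estimate weights by population shares:
  0.49×69.9 + 0.29×48.8 + 0.22×78.2 = 65.607%

65.6%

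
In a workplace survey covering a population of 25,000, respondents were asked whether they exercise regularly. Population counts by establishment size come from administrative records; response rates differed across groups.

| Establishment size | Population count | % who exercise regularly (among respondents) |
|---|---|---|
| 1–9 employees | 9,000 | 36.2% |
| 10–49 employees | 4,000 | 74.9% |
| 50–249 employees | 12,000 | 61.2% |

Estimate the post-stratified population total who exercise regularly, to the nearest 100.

13,600

Apply each group's respondent rate to its population count:
  1–9 employees: 9,000 × 36.2% = 3258
  10–49 employees: 4,000 × 74.9% = 2996
  50–249 employees: 12,000 × 61.2% = 7344
Estimated total = 13,598 → 13,600.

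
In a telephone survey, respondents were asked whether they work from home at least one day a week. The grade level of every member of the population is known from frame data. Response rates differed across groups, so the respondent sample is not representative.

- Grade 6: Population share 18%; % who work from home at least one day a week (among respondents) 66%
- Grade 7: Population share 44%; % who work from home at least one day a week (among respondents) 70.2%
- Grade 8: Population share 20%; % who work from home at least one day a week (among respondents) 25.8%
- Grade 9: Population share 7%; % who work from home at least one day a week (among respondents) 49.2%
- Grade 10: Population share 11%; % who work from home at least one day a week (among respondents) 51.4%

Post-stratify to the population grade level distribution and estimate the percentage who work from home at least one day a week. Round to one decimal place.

Weight each group's respondent value by its population share:
  Grade 6: 0.18 × 66 = 11.88
  Grade 7: 0.44 × 70.2 = 30.888
  Grade 8: 0.2 × 25.8 = 5.16
  Grade 9: 0.07 × 49.2 = 3.444
  Grade 10: 0.11 × 51.4 = 5.654
Post-stratified estimate = 57.026 → 57.0%.

57.0%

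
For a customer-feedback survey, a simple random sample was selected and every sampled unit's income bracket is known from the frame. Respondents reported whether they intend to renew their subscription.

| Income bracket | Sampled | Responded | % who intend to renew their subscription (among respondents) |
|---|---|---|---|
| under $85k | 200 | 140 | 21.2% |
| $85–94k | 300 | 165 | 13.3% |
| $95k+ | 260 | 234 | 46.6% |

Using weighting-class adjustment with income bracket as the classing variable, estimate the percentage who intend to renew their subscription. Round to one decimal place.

Response rates by class: under $85k 140/200 = 70%, $85–94k 165/300 = 55%, $95k+ 234/260 = 90%.
With weight = n_sampled/n_responded per class, the weighted class total is n_sampled:
  under $85k: 200 × 21.2 = 4240
  $85–94k: 300 × 13.3 = 3990
  $95k+: 260 × 46.6 = 12,116
Adjusted estimate = 20,346 / 760 = 26.7711 → 26.8%.

26.8%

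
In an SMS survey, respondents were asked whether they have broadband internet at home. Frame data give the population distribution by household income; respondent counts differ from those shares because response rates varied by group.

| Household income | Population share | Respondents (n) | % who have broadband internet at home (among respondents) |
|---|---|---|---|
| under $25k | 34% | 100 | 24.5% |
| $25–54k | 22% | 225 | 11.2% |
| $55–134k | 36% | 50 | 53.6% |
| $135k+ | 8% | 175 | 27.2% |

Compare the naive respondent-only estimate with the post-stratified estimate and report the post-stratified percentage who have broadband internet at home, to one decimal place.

Without adjustment, the pooled respondent share is:
  (100/550)×24.5 + (225/550)×11.2 + (50/550)×53.6 + (175/550)×27.2 = 22.5636%
Post-stratified estimate weights by population shares:
  0.34×24.5 + 0.22×11.2 + 0.36×53.6 + 0.08×27.2 = 32.266%

32.3%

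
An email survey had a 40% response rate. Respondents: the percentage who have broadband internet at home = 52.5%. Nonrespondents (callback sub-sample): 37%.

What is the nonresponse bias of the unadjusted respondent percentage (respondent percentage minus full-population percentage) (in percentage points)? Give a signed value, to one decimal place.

Nonresponse fraction = 1 − 0.4 = 0.6.
Bias = (nonresponse fraction) × (respondent percentage − nonrespondent percentage)
     = 0.6 × (52.5 − 37) = 0.6 × 15.5 = 9.3.

+9.3 percentage points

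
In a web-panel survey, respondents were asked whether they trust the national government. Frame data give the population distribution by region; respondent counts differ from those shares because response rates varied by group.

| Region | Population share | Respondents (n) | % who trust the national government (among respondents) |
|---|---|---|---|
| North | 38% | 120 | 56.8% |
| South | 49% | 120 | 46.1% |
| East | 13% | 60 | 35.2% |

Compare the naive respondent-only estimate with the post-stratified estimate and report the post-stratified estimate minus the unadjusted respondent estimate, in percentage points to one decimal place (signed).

+0.5 percentage points

Unadjusted (pooled respondent) estimate weights by respondent counts:
  (120/300)×56.8 + (120/300)×46.1 + (60/300)×35.2 = 48.2%
Reweighting by population region shares:
  0.38×56.8 + 0.49×46.1 + 0.13×35.2 = 48.749%
Difference = 48.749 − 48.2 = 0.549 pp.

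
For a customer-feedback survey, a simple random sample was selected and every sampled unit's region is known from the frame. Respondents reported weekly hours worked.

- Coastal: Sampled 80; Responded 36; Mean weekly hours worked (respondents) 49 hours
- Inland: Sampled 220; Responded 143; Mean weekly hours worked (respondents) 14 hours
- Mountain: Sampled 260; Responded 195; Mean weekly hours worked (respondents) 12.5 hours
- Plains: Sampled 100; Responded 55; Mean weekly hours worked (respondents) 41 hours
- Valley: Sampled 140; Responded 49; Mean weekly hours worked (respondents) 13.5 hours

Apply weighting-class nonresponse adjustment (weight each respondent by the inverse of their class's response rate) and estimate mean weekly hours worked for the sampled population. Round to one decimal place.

20.3

Response rates by class: Coastal 36/80 = 45%, Inland 143/220 = 65%, Mountain 195/260 = 75%, Plains 55/100 = 55%, Valley 49/140 = 35%.
Each respondent's weight = sampled/responded in their class; summing within a class gives n_sampled, so:
  Coastal: 80 × 49 = 3920
  Inland: 220 × 14 = 3080
  Mountain: 260 × 12.5 = 3250
  Plains: 100 × 41 = 4100
  Valley: 140 × 13.5 = 1890
Adjusted estimate = 16,240 / 800 = 20.3 → 20.3.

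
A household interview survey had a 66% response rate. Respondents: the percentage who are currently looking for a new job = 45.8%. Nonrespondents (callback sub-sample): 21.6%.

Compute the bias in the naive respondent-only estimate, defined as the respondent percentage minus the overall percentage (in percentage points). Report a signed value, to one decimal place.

Nonresponse fraction = 1 − 0.66 = 0.34.
Bias = (nonresponse fraction) × (respondent percentage − nonrespondent percentage)
     = 0.34 × (45.8 − 21.6) = 0.34 × 24.2 = 8.228.

+8.2 percentage points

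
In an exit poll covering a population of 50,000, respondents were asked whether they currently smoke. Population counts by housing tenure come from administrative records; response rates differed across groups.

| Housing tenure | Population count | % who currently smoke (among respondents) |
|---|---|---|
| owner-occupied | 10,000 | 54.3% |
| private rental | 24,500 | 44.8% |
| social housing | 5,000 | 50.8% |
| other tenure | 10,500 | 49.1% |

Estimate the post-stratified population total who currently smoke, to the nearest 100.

Apply each group's respondent rate to its population count:
  owner-occupied: 10,000 × 54.3% = 5430
  private rental: 24,500 × 44.8% = 10,976
  social housing: 5,000 × 50.8% = 2540
  other tenure: 10,500 × 49.1% = 5155.5
Estimated total = 24101.5 → 24,100.

24,100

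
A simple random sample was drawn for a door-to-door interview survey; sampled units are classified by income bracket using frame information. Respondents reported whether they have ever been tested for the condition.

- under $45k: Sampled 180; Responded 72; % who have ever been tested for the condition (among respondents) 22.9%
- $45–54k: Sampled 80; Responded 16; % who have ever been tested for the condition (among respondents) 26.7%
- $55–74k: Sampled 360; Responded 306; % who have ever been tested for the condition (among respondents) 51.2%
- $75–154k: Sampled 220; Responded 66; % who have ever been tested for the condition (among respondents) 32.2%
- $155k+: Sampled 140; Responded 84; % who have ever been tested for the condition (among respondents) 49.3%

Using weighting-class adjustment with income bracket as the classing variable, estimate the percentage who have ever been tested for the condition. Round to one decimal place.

Response rates by class: under $45k 72/180 = 40%, $45–54k 16/80 = 20%, $55–74k 306/360 = 85%, $75–154k 66/220 = 30%, $155k+ 84/140 = 60%.
Inverse-response-rate weighting restores each class to its sampled count, so class totals weight by n_sampled:
  under $45k: 180 × 22.9 = 4122
  $45–54k: 80 × 26.7 = 2136
  $55–74k: 360 × 51.2 = 18,432
  $75–154k: 220 × 32.2 = 7084
  $155k+: 140 × 49.3 = 6902
Adjusted estimate = 38,676 / 980 = 39.4653 → 39.5%.

39.5%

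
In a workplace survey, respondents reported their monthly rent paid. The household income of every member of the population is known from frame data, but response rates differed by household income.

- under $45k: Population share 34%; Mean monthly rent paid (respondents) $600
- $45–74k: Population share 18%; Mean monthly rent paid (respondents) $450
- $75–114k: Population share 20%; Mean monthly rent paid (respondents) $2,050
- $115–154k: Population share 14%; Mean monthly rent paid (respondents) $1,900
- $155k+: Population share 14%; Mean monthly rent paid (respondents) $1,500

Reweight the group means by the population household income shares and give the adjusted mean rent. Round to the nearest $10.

Reweight to the known household income distribution:
  under $45k: 0.34 × 600 = 204
  $45–74k: 0.18 × 450 = 81
  $75–114k: 0.2 × 2050 = 410
  $115–154k: 0.14 × 1900 = 266
  $155k+: 0.14 × 1500 = 210
Post-stratified estimate = 1171 → $1,170.

$1,170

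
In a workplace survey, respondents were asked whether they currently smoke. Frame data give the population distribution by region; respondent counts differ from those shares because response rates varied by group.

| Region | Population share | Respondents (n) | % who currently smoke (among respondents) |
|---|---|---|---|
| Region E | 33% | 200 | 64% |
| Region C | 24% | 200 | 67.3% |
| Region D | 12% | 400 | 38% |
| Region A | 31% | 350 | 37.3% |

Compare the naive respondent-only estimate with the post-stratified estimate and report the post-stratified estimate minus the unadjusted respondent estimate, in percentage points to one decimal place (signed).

Without adjustment, the pooled respondent share is:
  (200/1150)×64 + (200/1150)×67.3 + (400/1150)×38 + (350/1150)×37.3 = 47.4043%
Post-stratified estimate weights by population shares:
  0.33×64 + 0.24×67.3 + 0.12×38 + 0.31×37.3 = 53.395%
Difference = 53.395 − 47.4043 = 5.9907 pp.

+6.0 percentage points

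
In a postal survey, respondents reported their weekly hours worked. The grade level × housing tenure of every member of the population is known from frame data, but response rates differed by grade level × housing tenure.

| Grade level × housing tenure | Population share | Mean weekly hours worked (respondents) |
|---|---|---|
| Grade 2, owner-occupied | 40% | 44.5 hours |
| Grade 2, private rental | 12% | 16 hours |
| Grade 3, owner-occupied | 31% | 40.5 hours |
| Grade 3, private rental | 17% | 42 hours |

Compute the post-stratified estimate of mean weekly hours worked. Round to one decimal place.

Weight each group's respondent value by its population share:
  Grade 2, owner-occupied: 0.4 × 44.5 = 17.8
  Grade 2, private rental: 0.12 × 16 = 1.92
  Grade 3, owner-occupied: 0.31 × 40.5 = 12.555
  Grade 3, private rental: 0.17 × 42 = 7.14
Post-stratified estimate = 39.415 → 39.4.

39.4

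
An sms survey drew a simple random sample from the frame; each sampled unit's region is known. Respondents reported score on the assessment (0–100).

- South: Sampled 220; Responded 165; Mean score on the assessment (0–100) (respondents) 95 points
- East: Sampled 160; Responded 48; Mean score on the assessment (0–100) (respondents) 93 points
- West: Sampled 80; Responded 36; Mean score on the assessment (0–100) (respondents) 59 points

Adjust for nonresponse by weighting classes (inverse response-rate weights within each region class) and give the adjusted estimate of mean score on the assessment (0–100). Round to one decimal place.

Class response rates: South 165/220 = 75%, East 48/160 = 30%, West 36/80 = 45%.
Each respondent's weight = sampled/responded in their class; summing within a class gives n_sampled, so:
  South: 220 × 95 = 20,900
  East: 160 × 93 = 14,880
  West: 80 × 59 = 4720
Adjusted estimate = 40,500 / 460 = 88.0435 → 88.0.

88.0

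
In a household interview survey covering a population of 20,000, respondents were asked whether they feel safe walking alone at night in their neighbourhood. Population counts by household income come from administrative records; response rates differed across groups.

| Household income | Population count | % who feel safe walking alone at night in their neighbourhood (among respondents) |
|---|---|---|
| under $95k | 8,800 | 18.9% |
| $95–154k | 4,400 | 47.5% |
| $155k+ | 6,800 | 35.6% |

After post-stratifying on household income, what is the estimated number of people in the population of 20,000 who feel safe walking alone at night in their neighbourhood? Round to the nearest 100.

6,200

Each cell contributes its population count × the respondent rate:
  under $95k: 8,800 × 18.9% = 1663.2
  $95–154k: 4,400 × 47.5% = 2090
  $155k+: 6,800 × 35.6% = 2420.8
Estimated total = 6174 → 6,200.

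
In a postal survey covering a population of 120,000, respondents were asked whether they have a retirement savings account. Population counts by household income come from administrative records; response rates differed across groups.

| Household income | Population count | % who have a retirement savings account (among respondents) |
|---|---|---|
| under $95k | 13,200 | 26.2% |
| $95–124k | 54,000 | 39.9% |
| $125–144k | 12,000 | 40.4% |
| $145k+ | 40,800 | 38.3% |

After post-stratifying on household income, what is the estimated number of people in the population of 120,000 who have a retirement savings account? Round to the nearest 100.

Each cell contributes its population count × the respondent rate:
  under $95k: 13,200 × 26.2% = 3458.4
  $95–124k: 54,000 × 39.9% = 21,546
  $125–144k: 12,000 × 40.4% = 4848
  $145k+: 40,800 × 38.3% = 15626.4
Estimated total = 45478.8 → 45,500.

45,500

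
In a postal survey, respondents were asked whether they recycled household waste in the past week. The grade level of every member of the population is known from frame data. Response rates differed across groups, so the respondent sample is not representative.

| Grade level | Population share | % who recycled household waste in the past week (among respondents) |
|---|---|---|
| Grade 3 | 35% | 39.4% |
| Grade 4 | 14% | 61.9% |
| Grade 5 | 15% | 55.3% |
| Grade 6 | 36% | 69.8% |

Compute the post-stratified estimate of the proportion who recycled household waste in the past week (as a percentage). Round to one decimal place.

55.9%

Weight each group's respondent value by its population share:
  Grade 3: 0.35 × 39.4 = 13.79
  Grade 4: 0.14 × 61.9 = 8.666
  Grade 5: 0.15 × 55.3 = 8.295
  Grade 6: 0.36 × 69.8 = 25.128
Post-stratified estimate = 55.879 → 55.9%.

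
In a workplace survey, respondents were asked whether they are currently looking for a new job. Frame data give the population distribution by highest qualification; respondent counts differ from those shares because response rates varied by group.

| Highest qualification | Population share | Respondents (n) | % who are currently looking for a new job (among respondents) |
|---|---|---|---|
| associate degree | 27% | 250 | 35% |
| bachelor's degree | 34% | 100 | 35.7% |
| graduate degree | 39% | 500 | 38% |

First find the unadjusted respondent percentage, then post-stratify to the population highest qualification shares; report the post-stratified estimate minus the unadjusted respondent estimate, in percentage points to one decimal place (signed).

Unadjusted (pooled respondent) estimate weights by respondent counts:
  (250/850)×35 + (100/850)×35.7 + (500/850)×38 = 36.8471%
Post-stratifying to population shares instead:
  0.27×35 + 0.34×35.7 + 0.39×38 = 36.408%
Difference = 36.408 − 36.8471 = -0.4391 pp.

-0.4 percentage points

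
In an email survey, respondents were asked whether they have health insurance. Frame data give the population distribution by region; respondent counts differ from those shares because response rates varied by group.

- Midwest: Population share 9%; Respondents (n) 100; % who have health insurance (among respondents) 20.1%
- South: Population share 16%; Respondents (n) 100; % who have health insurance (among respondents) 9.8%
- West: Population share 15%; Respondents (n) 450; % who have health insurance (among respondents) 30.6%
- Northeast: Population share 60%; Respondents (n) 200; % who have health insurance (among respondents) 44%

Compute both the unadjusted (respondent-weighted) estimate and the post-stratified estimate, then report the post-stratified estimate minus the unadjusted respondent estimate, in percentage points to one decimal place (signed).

Without adjustment, the pooled respondent share is:
  (100/850)×20.1 + (100/850)×9.8 + (450/850)×30.6 + (200/850)×44 = 30.0706%
Post-stratified estimate weights by population shares:
  0.09×20.1 + 0.16×9.8 + 0.15×30.6 + 0.6×44 = 34.367%
Difference = 34.367 − 30.0706 = 4.2964 pp.

+4.3 percentage points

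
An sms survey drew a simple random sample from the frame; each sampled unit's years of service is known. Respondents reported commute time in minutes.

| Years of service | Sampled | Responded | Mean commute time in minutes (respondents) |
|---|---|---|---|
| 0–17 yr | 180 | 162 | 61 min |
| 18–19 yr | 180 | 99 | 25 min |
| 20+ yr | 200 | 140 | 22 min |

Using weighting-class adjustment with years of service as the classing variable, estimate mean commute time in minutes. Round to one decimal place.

Response rates by class: 0–17 yr 162/180 = 90%, 18–19 yr 99/180 = 55%, 20+ yr 140/200 = 70%.
Weighting each respondent by the inverse class response rate inflates each class back to its sampled size, so the class weight is n_sampled:
  0–17 yr: 180 × 61 = 10,980
  18–19 yr: 180 × 25 = 4500
  20+ yr: 200 × 22 = 4400
Adjusted estimate = 19,880 / 560 = 35.5 → 35.5.

35.5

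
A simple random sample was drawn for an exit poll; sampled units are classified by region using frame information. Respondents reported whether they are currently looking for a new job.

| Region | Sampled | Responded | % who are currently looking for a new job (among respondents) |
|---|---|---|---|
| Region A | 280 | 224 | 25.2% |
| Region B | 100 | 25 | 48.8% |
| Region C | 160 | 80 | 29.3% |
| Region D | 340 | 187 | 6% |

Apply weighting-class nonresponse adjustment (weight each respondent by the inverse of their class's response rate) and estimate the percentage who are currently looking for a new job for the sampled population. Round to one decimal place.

Class response rates: Region A 224/280 = 80%, Region B 25/100 = 25%, Region C 80/160 = 50%, Region D 187/340 = 55%.
With weight = n_sampled/n_responded per class, the weighted class total is n_sampled:
  Region A: 280 × 25.2 = 7056
  Region B: 100 × 48.8 = 4880
  Region C: 160 × 29.3 = 4688
  Region D: 340 × 6 = 2040
Adjusted estimate = 18,664 / 880 = 21.2091 → 21.2%.

21.2%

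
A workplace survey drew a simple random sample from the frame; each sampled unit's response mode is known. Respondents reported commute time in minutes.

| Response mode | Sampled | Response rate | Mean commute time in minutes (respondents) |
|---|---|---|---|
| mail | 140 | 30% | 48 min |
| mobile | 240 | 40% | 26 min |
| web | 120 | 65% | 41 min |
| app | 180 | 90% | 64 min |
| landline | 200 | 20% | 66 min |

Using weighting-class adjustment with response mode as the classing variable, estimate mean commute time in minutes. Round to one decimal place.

48.4

With weight = n_sampled/n_responded per class, the weighted class total is n_sampled:
  mail: 140 × 48 = 6720
  mobile: 240 × 26 = 6240
  web: 120 × 41 = 4920
  app: 180 × 64 = 11,520
  landline: 200 × 66 = 13,200
Adjusted estimate = 42,600 / 880 = 48.4091 → 48.4.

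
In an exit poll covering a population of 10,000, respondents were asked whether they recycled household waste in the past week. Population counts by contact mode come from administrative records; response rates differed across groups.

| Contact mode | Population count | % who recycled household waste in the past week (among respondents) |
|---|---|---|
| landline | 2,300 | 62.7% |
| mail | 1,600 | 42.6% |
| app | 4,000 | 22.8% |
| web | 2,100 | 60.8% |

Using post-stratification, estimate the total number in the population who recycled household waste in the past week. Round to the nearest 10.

4,310

Each cell contributes its population count × the respondent rate:
  landline: 2,300 × 62.7% = 1442.1
  mail: 1,600 × 42.6% = 681.6
  app: 4,000 × 22.8% = 912
  web: 2,100 × 60.8% = 1276.8
Estimated total = 4312.5 → 4,310.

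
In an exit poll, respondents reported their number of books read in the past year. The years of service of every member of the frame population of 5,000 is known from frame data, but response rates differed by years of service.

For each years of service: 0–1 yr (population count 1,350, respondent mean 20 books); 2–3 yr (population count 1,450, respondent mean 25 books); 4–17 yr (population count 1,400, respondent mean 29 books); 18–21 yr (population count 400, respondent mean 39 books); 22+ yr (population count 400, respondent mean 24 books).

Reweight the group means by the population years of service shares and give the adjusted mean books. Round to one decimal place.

Weight each group's respondent value by its population share:
  0–1 yr: (1,350/5,000) × 20 = 5.4
  2–3 yr: (1,450/5,000) × 25 = 7.25
  4–17 yr: (1,400/5,000) × 29 = 8.12
  18–21 yr: (400/5,000) × 39 = 3.12
  22+ yr: (400/5,000) × 24 = 1.92
Post-stratified estimate = 25.81 → 25.8.

25.8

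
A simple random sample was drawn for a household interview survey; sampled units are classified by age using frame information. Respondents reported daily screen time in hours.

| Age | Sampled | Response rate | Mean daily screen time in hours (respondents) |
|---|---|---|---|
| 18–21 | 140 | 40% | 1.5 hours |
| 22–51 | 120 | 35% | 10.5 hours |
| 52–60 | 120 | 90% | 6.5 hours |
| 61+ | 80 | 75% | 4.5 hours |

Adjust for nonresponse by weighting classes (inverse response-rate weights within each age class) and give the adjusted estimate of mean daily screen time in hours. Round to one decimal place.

5.7

With weight = n_sampled/n_responded per class, the weighted class total is n_sampled:
  18–21: 140 × 1.5 = 210
  22–51: 120 × 10.5 = 1260
  52–60: 120 × 6.5 = 780
  61+: 80 × 4.5 = 360
Adjusted estimate = 2610 / 460 = 5.67391 → 5.7.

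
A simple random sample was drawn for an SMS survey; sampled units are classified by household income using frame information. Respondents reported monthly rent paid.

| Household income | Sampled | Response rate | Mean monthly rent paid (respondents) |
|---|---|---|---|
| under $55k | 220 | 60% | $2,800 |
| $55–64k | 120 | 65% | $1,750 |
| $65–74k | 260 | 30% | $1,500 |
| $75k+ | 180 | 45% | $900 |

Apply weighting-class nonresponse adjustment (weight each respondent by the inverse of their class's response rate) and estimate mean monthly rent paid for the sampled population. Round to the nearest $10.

$1,770

Weighting each respondent by the inverse class response rate inflates each class back to its sampled size, so the class weight is n_sampled:
  under $55k: 220 × 2800 = 616,000
  $55–64k: 120 × 1750 = 210,000
  $65–74k: 260 × 1500 = 390,000
  $75k+: 180 × 900 = 162,000
Adjusted estimate = 1,378,000 / 780 = 1766.67 → $1,770.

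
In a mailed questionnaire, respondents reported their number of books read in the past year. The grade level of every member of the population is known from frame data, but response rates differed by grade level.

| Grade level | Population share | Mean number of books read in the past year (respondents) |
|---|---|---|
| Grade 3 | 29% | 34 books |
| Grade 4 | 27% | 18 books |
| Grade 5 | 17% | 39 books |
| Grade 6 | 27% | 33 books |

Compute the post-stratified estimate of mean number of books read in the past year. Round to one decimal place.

Post-stratification weights by population share, not respondent share:
  Grade 3: 0.29 × 34 = 9.86
  Grade 4: 0.27 × 18 = 4.86
  Grade 5: 0.17 × 39 = 6.63
  Grade 6: 0.27 × 33 = 8.91
Post-stratified estimate = 30.26 → 30.3.

30.3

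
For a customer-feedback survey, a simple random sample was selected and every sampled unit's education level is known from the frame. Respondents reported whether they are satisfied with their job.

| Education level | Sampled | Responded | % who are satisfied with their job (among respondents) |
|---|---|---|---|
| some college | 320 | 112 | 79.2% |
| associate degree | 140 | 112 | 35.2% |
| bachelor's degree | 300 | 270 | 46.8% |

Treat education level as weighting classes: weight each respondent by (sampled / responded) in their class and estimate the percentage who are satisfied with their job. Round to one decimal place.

Response rates by class: some college 112/320 = 35%, associate degree 112/140 = 80%, bachelor's degree 270/300 = 90%.
With weight = n_sampled/n_responded per class, the weighted class total is n_sampled:
  some college: 320 × 79.2 = 25,344
  associate degree: 140 × 35.2 = 4928
  bachelor's degree: 300 × 46.8 = 14,040
Adjusted estimate = 44,312 / 760 = 58.3053 → 58.3%.

58.3%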